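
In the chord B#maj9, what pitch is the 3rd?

B#maj9 is built on B♯; its 3rd is a major 3rd above the root.
A third above B uses the letter D, and the major 3rd above B♯ is D𝄪.

D𝄪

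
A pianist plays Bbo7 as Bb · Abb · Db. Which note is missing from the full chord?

Bbo7 = Bb, Db, Fb, Abb. The voicing lacks the 5th (diminished 5th), Fb.

Fb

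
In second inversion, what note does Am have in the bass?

E

Am in root position is A–C–E.
Second inversion places the fifth in the bass, which is E.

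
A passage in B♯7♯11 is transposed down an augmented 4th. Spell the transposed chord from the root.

F♯ – A♯ – C♯ – E – B♯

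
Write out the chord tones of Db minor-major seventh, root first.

Db minor-major seventh: minor-major seventh on D♭.
- root: D♭
- minor 3rd: F♭
- perfect 5th: A♭
- major 7th: C

D♭ F♭ A♭ C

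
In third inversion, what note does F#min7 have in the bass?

E

F#min7 = F#–A–C#–E. Third inversion → seventh in the bass = E.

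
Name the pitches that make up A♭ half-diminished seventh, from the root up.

Ab – Cb – Ebb – Gb

A♭ half-diminished seventh: half-diminished seventh on Ab.
Root: Ab
Minor 3rd (3rd): Cb
Diminished 5th (5th): Ebb
Minor 7th (7th): Gb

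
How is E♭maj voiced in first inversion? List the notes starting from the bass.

In root position, E♭maj is E♭–G–B♭.
First inversion puts the third (G) in the bass.

G, B♭, E♭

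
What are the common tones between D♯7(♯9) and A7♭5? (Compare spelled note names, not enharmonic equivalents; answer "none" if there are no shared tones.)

D♯7(♯9) = D♯, F𝄪, A♯, C♯, E𝄪.
A7♭5 = A, C♯, E♭, G.
Shared: C♯.

C♯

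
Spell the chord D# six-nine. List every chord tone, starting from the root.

D-sharp, F-double-sharp, A-sharp, B-sharp, E-sharp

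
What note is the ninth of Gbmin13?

Ab

Root of Gbmin13 = Gb. The 9th is a major 9th: Gb up a major 9th → Ab.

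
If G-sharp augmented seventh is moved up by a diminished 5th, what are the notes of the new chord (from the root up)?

Transposed root: G# → D (diminished 5th up). So we spell D augmented seventh:
- root: D
- major 3rd: F#
- augmented 5th: A#
- minor 7th: C

D, F#, A#, C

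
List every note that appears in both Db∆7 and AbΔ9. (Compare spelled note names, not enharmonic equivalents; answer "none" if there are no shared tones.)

Ab C

Db∆7: Db F Ab C
AbΔ9: Ab C Eb G Bb
Common to both → Ab, C.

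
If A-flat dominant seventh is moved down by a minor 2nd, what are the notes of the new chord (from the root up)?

A-flat down a minor 2nd → G. New chord: G dominant seventh.
Root: G
Major 3rd (3rd): B
Perfect 5th (5th): D
Minor 7th (7th): F

G B D F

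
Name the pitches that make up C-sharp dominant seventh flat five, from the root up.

C-sharp dominant seventh flat five: dominant seventh flat five on C#.
- root: C#
- major 3rd: E#
- diminished 5th: G
- minor 7th: B

C# – E# – G – B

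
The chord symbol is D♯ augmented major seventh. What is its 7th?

C##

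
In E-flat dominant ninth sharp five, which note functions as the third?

G

E-flat dominant ninth sharp five is built on Eb; its 3rd is a major 3rd above the root.
A third above E uses the letter G, and the major 3rd above Eb is G.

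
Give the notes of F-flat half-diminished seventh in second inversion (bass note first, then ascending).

In root position, F-flat half-diminished seventh is F-flat–A-double-flat–C-double-flat–E-double-flat.
Second inversion puts the fifth (C-double-flat) in the bass.

C-double-flat, E-double-flat, F-flat, A-double-flat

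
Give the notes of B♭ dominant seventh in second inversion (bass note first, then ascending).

In root position, B♭ dominant seventh is B-flat–D–F–A-flat.
Second inversion puts the fifth (F) in the bass.

F A-flat B-flat D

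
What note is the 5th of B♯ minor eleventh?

F𝄪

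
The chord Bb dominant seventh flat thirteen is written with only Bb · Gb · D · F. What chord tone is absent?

Ab

Bb dominant seventh flat thirteen = Bb, D, F, Ab, Gb. The voicing lacks the 7th (minor 7th), Ab.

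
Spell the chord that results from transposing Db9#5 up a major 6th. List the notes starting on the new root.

Bb – D – F# – Ab – C

A major 6th up from Db is Bb, so the new chord is Bb dominant ninth sharp five.
root → Bb
3rd (major 3rd) → D
5th (augmented 5th) → F#
7th (minor 7th) → Ab
9th (major 9th) → C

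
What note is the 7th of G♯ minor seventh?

G♯ minor seventh is built on G-sharp; its 7th is a minor 7th above the root.
A seventh above G uses the letter F, and the minor 7th above G-sharp is F-sharp.

F-sharp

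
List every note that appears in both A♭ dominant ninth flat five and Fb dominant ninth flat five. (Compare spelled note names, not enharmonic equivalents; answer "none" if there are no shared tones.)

A♭ dominant ninth flat five: A-flat C E-double-flat G-flat B-flat
Fb dominant ninth flat five: F-flat A-flat C-double-flat E-double-flat G-flat
Common to both → A-flat, E-double-flat, G-flat.

A-flat E-double-flat G-flat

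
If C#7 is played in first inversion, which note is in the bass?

E#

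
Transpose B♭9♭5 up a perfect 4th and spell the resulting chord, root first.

E♭  G  B𝄫  D♭  F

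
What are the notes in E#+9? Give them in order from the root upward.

E♯  G𝄪  B𝄪  D♯  F𝄪

E#+9: dominant ninth sharp five on E♯.
- root: E♯
- major 3rd: G𝄪
- augmented 5th: B𝄪
- minor 7th: D♯
- major 9th: F𝄪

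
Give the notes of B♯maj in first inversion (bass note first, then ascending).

D## – F## – B#

B♯maj = B#–D##–F##; first inversion → third (D##) lowest.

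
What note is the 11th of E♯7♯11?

Root of E♯7♯11 = E#. The 11th is an augmented 11th: E# up an augmented 11th → A##.

A##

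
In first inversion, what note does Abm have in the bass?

Abm = A♭–C♭–E♭. First inversion → third in the bass = C♭.

C♭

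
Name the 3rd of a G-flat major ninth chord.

Bb

G-flat major ninth is built on Gb; its 3rd is a major 3rd above the root.
A third above G uses the letter B, and the major 3rd above Gb is Bb.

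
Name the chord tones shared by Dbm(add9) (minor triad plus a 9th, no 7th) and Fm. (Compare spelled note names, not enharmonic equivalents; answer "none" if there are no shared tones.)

Ab

Dbm(add9): Db Fb Ab Eb
Fm: F Ab C
Common to both → Ab.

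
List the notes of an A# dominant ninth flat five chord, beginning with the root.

A# dominant ninth flat five is a dominant ninth flat five built on A♯.
A♯ — root
C𝄪 — major 3rd
E — diminished 5th
G♯ — minor 7th
B♯ — major 9th

A♯  C𝄪  E  G♯  B♯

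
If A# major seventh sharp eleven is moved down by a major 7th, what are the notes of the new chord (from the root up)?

Transposed root: A-sharp → B (major 7th down). So we spell B major seventh sharp eleven:
Root: B
Major 3rd (3rd): D-sharp
Perfect 5th (5th): F-sharp
Major 7th (7th): A-sharp
Augmented 11th (11th): E-sharp

B – D-sharp – F-sharp – A-sharp – E-sharp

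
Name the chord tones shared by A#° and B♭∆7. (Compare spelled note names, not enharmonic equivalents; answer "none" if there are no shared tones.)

A#°: A# C# E
B♭∆7: Bb D F A
Common to both → none.

none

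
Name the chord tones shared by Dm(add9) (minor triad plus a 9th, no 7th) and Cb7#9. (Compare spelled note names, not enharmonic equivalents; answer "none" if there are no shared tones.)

D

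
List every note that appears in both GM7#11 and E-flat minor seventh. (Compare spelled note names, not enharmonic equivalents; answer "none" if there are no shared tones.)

GM7#11 = G, B, D, F#, C#.
E-flat minor seventh = Eb, Gb, Bb, Db.
Shared: none.

none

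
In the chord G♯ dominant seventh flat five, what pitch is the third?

B♯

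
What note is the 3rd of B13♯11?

Root of B13♯11 = B. The 3rd is a major 3rd: B up a major 3rd → D#.

D#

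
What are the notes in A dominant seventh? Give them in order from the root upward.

A dominant seventh: dominant seventh on A.
A — root
C-sharp — major 3rd
E — perfect 5th
G — minor 7th

A, C-sharp, E, G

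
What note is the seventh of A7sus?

G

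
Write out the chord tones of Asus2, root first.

Asus2: suspended second on A.
root → A
2nd (major 2nd) → B
5th (perfect 5th) → E

A – B – E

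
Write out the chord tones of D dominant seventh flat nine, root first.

Root D, quality dominant seventh flat nine:
root → D
3rd (major 3rd) → F-sharp
5th (perfect 5th) → A
7th (minor 7th) → C
9th (minor 9th) → E-flat

D F-sharp A C E-flat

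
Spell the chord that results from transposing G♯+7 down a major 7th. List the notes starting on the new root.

A – C# – E# – G

A major 7th down from G# is A, so the new chord is A augmented seventh.
Root: A
Major 3rd (3rd): C#
Augmented 5th (5th): E#
Minor 7th (7th): G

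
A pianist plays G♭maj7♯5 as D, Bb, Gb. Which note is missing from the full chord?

F

G♭maj7♯5 = Gb, Bb, D, F. The voicing lacks the 7th (major 7th), F.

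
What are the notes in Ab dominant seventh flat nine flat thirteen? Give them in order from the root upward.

Ab, C, Eb, Gb, Bbb, Fb

Ab dominant seventh flat nine flat thirteen: dominant seventh flat nine flat thirteen on Ab.
Root: Ab
Major 3rd (3rd): C
Perfect 5th (5th): Eb
Minor 7th (7th): Gb
Minor 9th (9th): Bbb
Minor 13th (13th): Fb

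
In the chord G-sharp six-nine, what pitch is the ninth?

A-sharp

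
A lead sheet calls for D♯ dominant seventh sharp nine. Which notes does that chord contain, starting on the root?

D-sharp, F-double-sharp, A-sharp, C-sharp, E-double-sharp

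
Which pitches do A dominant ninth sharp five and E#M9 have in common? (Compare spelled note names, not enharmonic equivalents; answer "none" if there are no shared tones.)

E#

A dominant ninth sharp five: A C# E# G B
E#M9: E# G## B# D## F##
Common to both → E#.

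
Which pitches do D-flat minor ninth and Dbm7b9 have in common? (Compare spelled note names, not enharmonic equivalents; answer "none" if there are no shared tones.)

D-flat minor ninth: D♭ F♭ A♭ C♭ E♭
Dbm7b9: D♭ F♭ A♭ C♭ E𝄫
Common to both → D♭, F♭, A♭, C♭.

D♭ F♭ A♭ C♭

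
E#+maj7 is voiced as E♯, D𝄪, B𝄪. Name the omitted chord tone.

E#+maj7 = E♯, G𝄪, B𝄪, D𝄪. The voicing lacks the 3rd (major 3rd), G𝄪.

G𝄪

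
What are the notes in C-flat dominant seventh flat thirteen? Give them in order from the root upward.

C-flat dominant seventh flat thirteen is a dominant seventh flat thirteen built on C-flat.
Root: C-flat
Major 3rd (3rd): E-flat
Perfect 5th (5th): G-flat
Minor 7th (7th): B-double-flat
Minor 13th (13th): A-double-flat

C-flat, E-flat, G-flat, B-double-flat, A-double-flat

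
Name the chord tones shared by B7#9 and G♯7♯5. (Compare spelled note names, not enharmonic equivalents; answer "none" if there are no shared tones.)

F♯

B7#9: B D♯ F♯ A C𝄪
G♯7♯5: G♯ B♯ D𝄪 F♯
Common to both → F♯.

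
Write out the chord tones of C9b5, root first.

C9b5: dominant ninth flat five on C.
- root: C
- major 3rd: E
- diminished 5th: G♭
- minor 7th: B♭
- major 9th: D

C, E, G♭, B♭, D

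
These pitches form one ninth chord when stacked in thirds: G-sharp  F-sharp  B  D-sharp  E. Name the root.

Stacking in thirds gives E – G-sharp – B – D-sharp – F-sharp, so E is the root — E major ninth.

E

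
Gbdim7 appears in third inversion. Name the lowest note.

Fbb

Gbdim7 = Gb–Bbb–Dbb–Fbb. Third inversion → seventh in the bass = Fbb.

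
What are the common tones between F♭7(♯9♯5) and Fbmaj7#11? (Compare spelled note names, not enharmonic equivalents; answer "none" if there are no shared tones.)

F♭  A♭

F♭7(♯9♯5): F♭ A♭ C E𝄫 G
Fbmaj7#11: F♭ A♭ C♭ E♭ B♭
Common to both → F♭, A♭.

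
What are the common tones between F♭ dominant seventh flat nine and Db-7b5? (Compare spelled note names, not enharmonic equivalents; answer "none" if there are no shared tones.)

F♭ dominant seventh flat nine = Fb, Ab, Cb, Ebb, Gbb.
Db-7b5 = Db, Fb, Abb, Cb.
Shared: Fb, Cb.

Fb Cb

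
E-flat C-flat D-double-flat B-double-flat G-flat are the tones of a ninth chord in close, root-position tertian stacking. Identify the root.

C-flat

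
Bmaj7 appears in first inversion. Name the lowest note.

D♯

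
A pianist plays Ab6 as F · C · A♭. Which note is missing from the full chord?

The full Ab6 chord is A♭, C, E♭, F.
Comparing with the voicing, the perfect 5th (5th) — E♭ — is absent.

E♭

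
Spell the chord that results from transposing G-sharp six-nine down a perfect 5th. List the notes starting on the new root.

C-sharp  E-sharp  G-sharp  A-sharp  D-sharp

A perfect 5th down from G-sharp is C-sharp, so the new chord is C-sharp six-nine.
- root: C-sharp
- major 3rd: E-sharp
- perfect 5th: G-sharp
- major 6th: A-sharp
- major 9th: D-sharp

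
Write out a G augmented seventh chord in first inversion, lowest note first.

B – D-sharp – F – G

In root position, G augmented seventh is G–B–D-sharp–F.
First inversion puts the third (B) in the bass.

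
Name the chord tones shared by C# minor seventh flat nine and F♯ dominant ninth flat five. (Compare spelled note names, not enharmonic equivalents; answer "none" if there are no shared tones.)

E, G-sharp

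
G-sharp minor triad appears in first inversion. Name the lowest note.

B

G-sharp minor triad in root position is G-sharp–B–D-sharp.
First inversion places the third in the bass, which is B.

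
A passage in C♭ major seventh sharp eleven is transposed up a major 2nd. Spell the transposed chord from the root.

Db – F – Ab – C – G

A major 2nd up from Cb is Db, so the new chord is Db major seventh sharp eleven.
root → Db
3rd (major 3rd) → F
5th (perfect 5th) → Ab
7th (major 7th) → C
11th (augmented 11th) → G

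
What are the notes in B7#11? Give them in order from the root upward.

B7#11 is a dominant seventh sharp eleven built on B.
Root: B
Major 3rd (3rd): D#
Perfect 5th (5th): F#
Minor 7th (7th): A
Augmented 11th (11th): E#

B – D# – F# – A – E#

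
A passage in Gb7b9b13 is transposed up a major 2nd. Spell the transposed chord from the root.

A major 2nd up from Gb is Ab, so the new chord is Ab dominant seventh flat nine flat thirteen.
- root: Ab
- major 3rd: C
- perfect 5th: Eb
- minor 7th: Gb
- minor 9th: Bbb
- minor 13th: Fb

Ab C Eb Gb Bbb Fb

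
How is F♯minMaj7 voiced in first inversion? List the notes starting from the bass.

A – C♯ – E♯ – F♯

F♯minMaj7 = F♯–A–C♯–E♯; first inversion → third (A) lowest.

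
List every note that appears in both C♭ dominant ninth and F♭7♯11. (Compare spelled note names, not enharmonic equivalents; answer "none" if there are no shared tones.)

C♭ dominant ninth = Cb, Eb, Gb, Bbb, Db.
F♭7♯11 = Fb, Ab, Cb, Ebb, Bb.
Shared: Cb.

Cb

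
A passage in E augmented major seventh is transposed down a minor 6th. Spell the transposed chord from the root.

E down a minor 6th → G-sharp. New chord: G-sharp augmented major seventh.
root → G-sharp
3rd (major 3rd) → B-sharp
5th (augmented 5th) → D-double-sharp
7th (major 7th) → F-double-sharp

G-sharp, B-sharp, D-double-sharp, F-double-sharp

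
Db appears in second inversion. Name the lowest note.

Ab

Db in root position is Db–F–Ab.
Second inversion places the fifth in the bass, which is Ab.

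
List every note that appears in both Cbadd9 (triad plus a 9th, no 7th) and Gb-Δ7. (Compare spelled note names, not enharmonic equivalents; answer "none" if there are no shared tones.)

Cbadd9: Cb Eb Gb Db
Gb-Δ7: Gb Bbb Db F
Common to both → Gb, Db.

Gb – Db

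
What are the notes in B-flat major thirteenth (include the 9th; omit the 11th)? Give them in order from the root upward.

B-flat, D, F, A, C, G

B-flat major thirteenth: major thirteenth on B-flat.
- root: B-flat
- major 3rd: D
- perfect 5th: F
- major 7th: A
- major 9th: C
- major 13th: G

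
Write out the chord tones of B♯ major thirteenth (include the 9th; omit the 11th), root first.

B♯ major thirteenth is a major thirteenth built on B-sharp.
root → B-sharp
3rd (major 3rd) → D-double-sharp
5th (perfect 5th) → F-double-sharp
7th (major 7th) → A-double-sharp
9th (major 9th) → C-double-sharp
13th (major 13th) → G-double-sharp

B-sharp – D-double-sharp – F-double-sharp – A-double-sharp – C-double-sharp – G-double-sharp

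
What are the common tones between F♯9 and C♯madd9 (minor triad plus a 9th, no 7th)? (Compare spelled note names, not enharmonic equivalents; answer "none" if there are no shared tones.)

F♯9: F# A# C# E G#
C♯madd9: C# E G# D#
Common to both → C#, E, G#.

C#, E, G#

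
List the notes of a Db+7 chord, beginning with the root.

Db+7: augmented seventh on Db.
Db — root
F — major 3rd
A — augmented 5th
Cb — minor 7th

Db – F – A – Cb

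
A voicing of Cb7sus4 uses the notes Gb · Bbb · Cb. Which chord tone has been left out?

The full Cb7sus4 chord is Cb, Fb, Gb, Bbb.
Comparing with the voicing, the perfect 4th (4th) — Fb — is absent.

Fb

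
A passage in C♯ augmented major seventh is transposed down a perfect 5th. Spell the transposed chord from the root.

F-sharp, A-sharp, C-double-sharp, E-sharp

C-sharp down a perfect 5th → F-sharp. New chord: F-sharp augmented major seventh.
F-sharp — root
A-sharp — major 3rd
C-double-sharp — augmented 5th
E-sharp — major 7th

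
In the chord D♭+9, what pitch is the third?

F

Root of D♭+9 = D♭. The 3rd is a major 3rd: D♭ up a major 3rd → F.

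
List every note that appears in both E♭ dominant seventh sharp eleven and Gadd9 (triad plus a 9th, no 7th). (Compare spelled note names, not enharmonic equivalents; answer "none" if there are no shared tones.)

G  A

E♭ dominant seventh sharp eleven = Eb, G, Bb, Db, A.
Gadd9 = G, B, D, A.
Shared: G, A.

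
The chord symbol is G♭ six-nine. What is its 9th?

Ab

Root of G♭ six-nine = Gb. The 9th is a major 9th: Gb up a major 9th → Ab.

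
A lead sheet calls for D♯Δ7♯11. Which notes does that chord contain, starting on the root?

Root D#, quality major seventh sharp eleven:
D# — root
F## — major 3rd
A# — perfect 5th
C## — major 7th
G## — augmented 11th

D# F## A# C## G##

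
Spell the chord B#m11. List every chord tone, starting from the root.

Root B#, quality minor eleventh:
B# — root
D# — minor 3rd
F## — perfect 5th
A# — minor 7th
C## — major 9th
E# — perfect 11th

B#  D#  F##  A#  C##  E#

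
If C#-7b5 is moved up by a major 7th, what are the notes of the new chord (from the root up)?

B♯ D♯ F♯ A♯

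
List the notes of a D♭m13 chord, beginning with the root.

Db, Fb, Ab, Cb, Eb, Gb, Bb

D♭m13: minor thirteenth on Db.
root → Db
3rd (minor 3rd) → Fb
5th (perfect 5th) → Ab
7th (minor 7th) → Cb
9th (major 9th) → Eb
11th (perfect 11th) → Gb
13th (major 13th) → Bb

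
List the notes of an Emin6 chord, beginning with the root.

Root E, quality minor sixth:
root → E
3rd (minor 3rd) → G
5th (perfect 5th) → B
6th (major 6th) → C#

E, G, B, C#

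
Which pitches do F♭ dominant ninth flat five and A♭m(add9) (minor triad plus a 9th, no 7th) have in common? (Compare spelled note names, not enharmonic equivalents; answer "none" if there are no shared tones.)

F♭ dominant ninth flat five = Fb, Ab, Cbb, Ebb, Gb.
A♭m(add9) = Ab, Cb, Eb, Bb.
Shared: Ab.

Ab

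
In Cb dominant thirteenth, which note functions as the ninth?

Db

Cb dominant thirteenth is built on Cb; its 9th is a major 9th above the root.
A second above C uses the letter D, and the major 9th above Cb is Db.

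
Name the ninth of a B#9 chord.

B#9 is built on B#; its 9th is a major 9th above the root.
A second above B uses the letter C, and the major 9th above B# is C##.

C##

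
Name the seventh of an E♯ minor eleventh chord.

D#

Root of E♯ minor eleventh = E#. The 7th is a minor 7th: E# up a minor 7th → D#.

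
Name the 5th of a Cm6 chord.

G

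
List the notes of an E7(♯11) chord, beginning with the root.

E G# B D A#

Root E, quality dominant seventh sharp eleven:
root → E
3rd (major 3rd) → G#
5th (perfect 5th) → B
7th (minor 7th) → D
11th (augmented 11th) → A#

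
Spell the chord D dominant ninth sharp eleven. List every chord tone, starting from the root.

Root D, quality dominant ninth sharp eleven:
root → D
3rd (major 3rd) → F#
5th (perfect 5th) → A
7th (minor 7th) → C
9th (major 9th) → E
11th (augmented 11th) → G#

D, F#, A, C, E, G#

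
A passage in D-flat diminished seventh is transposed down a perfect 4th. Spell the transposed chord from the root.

Db down a perfect 4th → Ab. New chord: Ab diminished seventh.
root → Ab
3rd (minor 3rd) → Cb
5th (diminished 5th) → Ebb
7th (diminished 7th) → Gbb

Ab, Cb, Ebb, Gbb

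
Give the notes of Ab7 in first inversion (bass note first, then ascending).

In root position, Ab7 is Ab–C–Eb–Gb.
First inversion puts the third (C) in the bass.

C  Eb  Gb  Ab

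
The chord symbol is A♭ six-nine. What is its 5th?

A♭ six-nine is built on A-flat; its 5th is a perfect 5th above the root.
A fifth above A uses the letter E, and the perfect 5th above A-flat is E-flat.

E-flat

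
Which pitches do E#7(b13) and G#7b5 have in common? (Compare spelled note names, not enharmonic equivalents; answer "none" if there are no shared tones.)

B#

E#7(b13): E# G## B# D# C#
G#7b5: G# B# D F#
Common to both → B#.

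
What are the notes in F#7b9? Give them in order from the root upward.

F#  A#  C#  E  G

F#7b9 is a dominant seventh flat nine built on F#.
Root: F#
Major 3rd (3rd): A#
Perfect 5th (5th): C#
Minor 7th (7th): E
Minor 9th (9th): G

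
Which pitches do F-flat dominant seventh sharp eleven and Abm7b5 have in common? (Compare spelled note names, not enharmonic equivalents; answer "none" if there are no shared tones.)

F-flat dominant seventh sharp eleven = Fb, Ab, Cb, Ebb, Bb.
Abm7b5 = Ab, Cb, Ebb, Gb.
Shared: Ab, Cb, Ebb.

Ab – Cb – Ebb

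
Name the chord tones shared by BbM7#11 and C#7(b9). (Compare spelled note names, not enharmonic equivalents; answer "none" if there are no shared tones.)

BbM7#11 = B♭, D, F, A, E.
C#7(b9) = C♯, E♯, G♯, B, D.
Shared: D.

D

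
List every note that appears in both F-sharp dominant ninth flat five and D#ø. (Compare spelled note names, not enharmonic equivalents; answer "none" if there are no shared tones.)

F#

F-sharp dominant ninth flat five = F#, A#, C, E, G#.
D#ø = D#, F#, A, C#.
Shared: F#.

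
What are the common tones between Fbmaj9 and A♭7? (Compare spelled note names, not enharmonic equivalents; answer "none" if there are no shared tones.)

Ab Eb Gb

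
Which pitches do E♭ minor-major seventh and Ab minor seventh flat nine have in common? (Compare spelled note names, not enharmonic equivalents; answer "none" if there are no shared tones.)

E-flat  G-flat

E♭ minor-major seventh = E-flat, G-flat, B-flat, D.
Ab minor seventh flat nine = A-flat, C-flat, E-flat, G-flat, B-double-flat.
Shared: E-flat, G-flat.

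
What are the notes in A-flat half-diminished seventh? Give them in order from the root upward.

Ab, Cb, Ebb, Gb

A-flat half-diminished seventh is a half-diminished seventh built on Ab.
- root: Ab
- minor 3rd: Cb
- diminished 5th: Ebb
- minor 7th: Gb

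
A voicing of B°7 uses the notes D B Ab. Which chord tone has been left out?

B°7 = B, D, F, Ab. The voicing lacks the 5th (diminished 5th), F.

F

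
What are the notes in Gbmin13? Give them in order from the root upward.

Gbmin13 is a minor thirteenth built on Gb.
- root: Gb
- minor 3rd: Bbb
- perfect 5th: Db
- minor 7th: Fb
- major 9th: Ab
- perfect 11th: Cb
- major 13th: Eb

Gb, Bbb, Db, Fb, Ab, Cb, Eb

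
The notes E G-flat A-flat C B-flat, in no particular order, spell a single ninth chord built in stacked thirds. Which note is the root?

Stacking in thirds gives A-flat – C – E – G-flat – B-flat, so A-flat is the root — A-flat dominant ninth sharp five.

A-flat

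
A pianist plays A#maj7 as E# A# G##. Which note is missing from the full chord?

The full A#maj7 chord is A#, C##, E#, G##.
Comparing with the voicing, the major 3rd (3rd) — C## — is absent.

C##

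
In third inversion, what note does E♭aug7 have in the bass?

Db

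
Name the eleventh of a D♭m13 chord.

D♭m13 is built on D♭; its 11th is a perfect 11th above the root.
A fourth above D uses the letter G, and the perfect 11th above D♭ is G♭.

G♭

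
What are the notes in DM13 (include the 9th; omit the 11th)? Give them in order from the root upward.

D, F#, A, C#, E, B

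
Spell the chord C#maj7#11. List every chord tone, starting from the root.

C#maj7#11 is a major seventh sharp eleven built on C♯.
Root: C♯
Major 3rd (3rd): E♯
Perfect 5th (5th): G♯
Major 7th (7th): B♯
Augmented 11th (11th): F𝄪

C♯ – E♯ – G♯ – B♯ – F𝄪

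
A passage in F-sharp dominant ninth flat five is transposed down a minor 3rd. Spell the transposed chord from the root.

D♯, F𝄪, A, C♯, E♯

F♯ down a minor 3rd → D♯. New chord: D♯ dominant ninth flat five.
D♯ — root
F𝄪 — major 3rd
A — diminished 5th
C♯ — minor 7th
E♯ — major 9th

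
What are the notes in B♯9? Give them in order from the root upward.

B♯, D𝄪, F𝄪, A♯, C𝄪

B♯9: dominant ninth on B♯.
- root: B♯
- major 3rd: D𝄪
- perfect 5th: F𝄪
- minor 7th: A♯
- major 9th: C𝄪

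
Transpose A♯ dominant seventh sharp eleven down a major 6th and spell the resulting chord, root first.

A major 6th down from A♯ is C♯, so the new chord is C♯ dominant seventh sharp eleven.
- root: C♯
- major 3rd: E♯
- perfect 5th: G♯
- minor 7th: B
- augmented 11th: F𝄪

C♯, E♯, G♯, B, F𝄪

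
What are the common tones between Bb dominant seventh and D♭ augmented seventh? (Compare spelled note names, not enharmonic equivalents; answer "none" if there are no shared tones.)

Bb dominant seventh = B-flat, D, F, A-flat.
D♭ augmented seventh = D-flat, F, A, C-flat.
Shared: F.

F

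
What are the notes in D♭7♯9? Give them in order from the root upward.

Db – F – Ab – Cb – E

D♭7♯9: dominant seventh sharp nine on Db.
Root: Db
Major 3rd (3rd): F
Perfect 5th (5th): Ab
Minor 7th (7th): Cb
Augmented 9th (9th): E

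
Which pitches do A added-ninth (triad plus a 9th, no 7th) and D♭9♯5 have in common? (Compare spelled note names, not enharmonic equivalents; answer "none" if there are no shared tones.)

A

A added-ninth: A C♯ E B
D♭9♯5: D♭ F A C♭ E♭
Common to both → A.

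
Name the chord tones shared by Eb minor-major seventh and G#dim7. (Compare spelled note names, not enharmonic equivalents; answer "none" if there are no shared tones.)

D

Eb minor-major seventh = Eb, Gb, Bb, D.
G#dim7 = G#, B, D, F.
Shared: D.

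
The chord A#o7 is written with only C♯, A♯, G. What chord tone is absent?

E

A#o7 = A♯, C♯, E, G. The voicing lacks the 5th (diminished 5th), E.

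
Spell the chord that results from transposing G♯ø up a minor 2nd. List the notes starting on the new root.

A – C – Eb – G

G# up a minor 2nd → A. New chord: A half-diminished seventh.
Root: A
Minor 3rd (3rd): C
Diminished 5th (5th): Eb
Minor 7th (7th): G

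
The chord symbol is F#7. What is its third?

A#

Root of F#7 = F#. The 3rd is a major 3rd: F# up a major 3rd → A#.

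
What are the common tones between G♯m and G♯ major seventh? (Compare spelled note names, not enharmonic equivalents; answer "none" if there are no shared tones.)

G♯ – D♯

G♯m = G♯, B, D♯.
G♯ major seventh = G♯, B♯, D♯, F𝄪.
Shared: G♯, D♯.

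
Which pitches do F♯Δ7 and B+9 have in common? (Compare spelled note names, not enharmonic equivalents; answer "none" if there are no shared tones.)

F♯Δ7 = F#, A#, C#, E#.
B+9 = B, D#, F##, A, C#.
Shared: C#.

C#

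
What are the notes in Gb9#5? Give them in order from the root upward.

Gb, Bb, D, Fb, Ab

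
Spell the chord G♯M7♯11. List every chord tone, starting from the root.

G# B# D# F## C##

G♯M7♯11: major seventh sharp eleven on G#.
root → G#
3rd (major 3rd) → B#
5th (perfect 5th) → D#
7th (major 7th) → F##
11th (augmented 11th) → C##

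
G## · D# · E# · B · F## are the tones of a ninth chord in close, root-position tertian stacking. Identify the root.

E#

Arranged so that each adjacent pair is a third by letter name: E# – G## – B – D# – F##.
The bottom of that stack, E#, is the root (this is E# dominant ninth flat five).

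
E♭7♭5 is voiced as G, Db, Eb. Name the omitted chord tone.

Bbb

The full E♭7♭5 chord is Eb, G, Bbb, Db.
Comparing with the voicing, the diminished 5th (5th) — Bbb — is absent.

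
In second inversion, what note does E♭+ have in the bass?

E♭+ = Eb–G–B. Second inversion → fifth in the bass = B.

B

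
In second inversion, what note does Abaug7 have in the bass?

E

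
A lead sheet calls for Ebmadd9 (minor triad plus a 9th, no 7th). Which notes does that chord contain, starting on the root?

Ebmadd9: minor added-ninth on Eb.
Root: Eb
Minor 3rd (3rd): Gb
Perfect 5th (5th): Bb
Major 9th (9th): F

Eb Gb Bb F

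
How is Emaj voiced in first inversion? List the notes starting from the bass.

In root position, Emaj is E–G#–B.
First inversion puts the third (G#) in the bass.

G# B E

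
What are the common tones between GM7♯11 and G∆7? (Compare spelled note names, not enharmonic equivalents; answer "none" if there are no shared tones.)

G  B  D  F#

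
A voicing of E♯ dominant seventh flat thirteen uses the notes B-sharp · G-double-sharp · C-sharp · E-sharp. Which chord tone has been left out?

D-sharp

The full E♯ dominant seventh flat thirteen chord is E-sharp, G-double-sharp, B-sharp, D-sharp, C-sharp.
Comparing with the voicing, the minor 7th (7th) — D-sharp — is absent.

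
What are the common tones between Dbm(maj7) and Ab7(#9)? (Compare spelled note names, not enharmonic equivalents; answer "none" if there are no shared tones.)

A♭ C

Dbm(maj7): D♭ F♭ A♭ C
Ab7(#9): A♭ C E♭ G♭ B
Common to both → A♭, C.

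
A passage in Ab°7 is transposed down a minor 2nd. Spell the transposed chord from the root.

G, Bb, Db, Fb

Ab down a minor 2nd → G. New chord: G diminished seventh.
- root: G
- minor 3rd: Bb
- diminished 5th: Db
- diminished 7th: Fb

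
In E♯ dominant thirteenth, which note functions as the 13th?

C##

E♯ dominant thirteenth is built on E#; its 13th is a major 13th above the root.
A sixth above E uses the letter C, and the major 13th above E# is C##.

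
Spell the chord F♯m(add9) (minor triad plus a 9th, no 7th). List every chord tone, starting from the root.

F#, A, C#, G#

Root F#, quality minor added-ninth:
F# — root
A — minor 3rd
C# — perfect 5th
G# — major 9th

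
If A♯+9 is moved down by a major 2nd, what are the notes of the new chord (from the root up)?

G# – B# – D## – F# – A#

A# down a major 2nd → G#. New chord: G# dominant ninth sharp five.
- root: G#
- major 3rd: B#
- augmented 5th: D##
- minor 7th: F#
- major 9th: A#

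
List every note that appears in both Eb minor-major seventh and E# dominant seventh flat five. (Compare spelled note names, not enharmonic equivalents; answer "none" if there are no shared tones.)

none

Eb minor-major seventh: E-flat G-flat B-flat D
E# dominant seventh flat five: E-sharp G-double-sharp B D-sharp
Common to both → none.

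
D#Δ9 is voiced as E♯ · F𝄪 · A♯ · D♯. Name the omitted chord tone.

D#Δ9 = D♯, F𝄪, A♯, C𝄪, E♯. The voicing lacks the 7th (major 7th), C𝄪.

C𝄪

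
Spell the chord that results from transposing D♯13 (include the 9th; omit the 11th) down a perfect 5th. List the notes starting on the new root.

G#  B#  D#  F#  A#  E#

A perfect 5th down from D# is G#, so the new chord is G# dominant thirteenth.
G# — root
B# — major 3rd
D# — perfect 5th
F# — minor 7th
A# — major 9th
E# — major 13th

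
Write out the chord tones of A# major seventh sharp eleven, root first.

A♯, C𝄪, E♯, G𝄪, D𝄪

Root A♯, quality major seventh sharp eleven:
- root: A♯
- major 3rd: C𝄪
- perfect 5th: E♯
- major 7th: G𝄪
- augmented 11th: D𝄪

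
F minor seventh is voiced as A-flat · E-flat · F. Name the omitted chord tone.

C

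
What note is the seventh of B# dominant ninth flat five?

A#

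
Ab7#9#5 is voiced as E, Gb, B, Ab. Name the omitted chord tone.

C

The full Ab7#9#5 chord is Ab, C, E, Gb, B.
Comparing with the voicing, the major 3rd (3rd) — C — is absent.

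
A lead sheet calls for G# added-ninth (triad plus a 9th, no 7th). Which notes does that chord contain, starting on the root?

G-sharp  B-sharp  D-sharp  A-sharp

G# added-ninth is an added-ninth built on G-sharp.
G-sharp — root
B-sharp — major 3rd
D-sharp — perfect 5th
A-sharp — major 9th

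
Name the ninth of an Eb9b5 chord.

F

Root of Eb9b5 = Eb. The 9th is a major 9th: Eb up a major 9th → F.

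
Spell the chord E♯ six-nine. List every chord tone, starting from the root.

Root E-sharp, quality six-nine:
- root: E-sharp
- major 3rd: G-double-sharp
- perfect 5th: B-sharp
- major 6th: C-double-sharp
- major 9th: F-double-sharp

E-sharp – G-double-sharp – B-sharp – C-double-sharp – F-double-sharp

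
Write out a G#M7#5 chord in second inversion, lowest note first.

D##, F##, G#, B#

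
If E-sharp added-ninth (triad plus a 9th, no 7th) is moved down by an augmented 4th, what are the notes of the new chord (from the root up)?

B, D♯, F♯, C♯

Transposed root: E♯ → B (augmented 4th down). So we spell B added-ninth:
root → B
3rd (major 3rd) → D♯
5th (perfect 5th) → F♯
9th (major 9th) → C♯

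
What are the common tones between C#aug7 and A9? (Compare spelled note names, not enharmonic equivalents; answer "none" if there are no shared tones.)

C#, B

C#aug7 = C#, E#, G##, B.
A9 = A, C#, E, G, B.
Shared: C#, B.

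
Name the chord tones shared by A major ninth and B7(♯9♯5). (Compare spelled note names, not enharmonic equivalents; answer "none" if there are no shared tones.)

A major ninth = A, C#, E, G#, B.
B7(♯9♯5) = B, D#, F##, A, C##.
Shared: A, B.

A – B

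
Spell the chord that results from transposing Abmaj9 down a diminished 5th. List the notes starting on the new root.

D, F#, A, C#, E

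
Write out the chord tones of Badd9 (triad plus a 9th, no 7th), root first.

Badd9: added-ninth on B.
root → B
3rd (major 3rd) → D#
5th (perfect 5th) → F#
9th (major 9th) → C#

B  D#  F#  C#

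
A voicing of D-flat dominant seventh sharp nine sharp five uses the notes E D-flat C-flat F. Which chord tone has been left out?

A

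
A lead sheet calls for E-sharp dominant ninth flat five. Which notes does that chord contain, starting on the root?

E-sharp dominant ninth flat five: dominant ninth flat five on E#.
Root: E#
Major 3rd (3rd): G##
Diminished 5th (5th): B
Minor 7th (7th): D#
Major 9th (9th): F##

E#, G##, B, D#, F##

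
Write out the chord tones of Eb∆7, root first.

E♭, G, B♭, D

Root E♭, quality major seventh:
root → E♭
3rd (major 3rd) → G
5th (perfect 5th) → B♭
7th (major 7th) → D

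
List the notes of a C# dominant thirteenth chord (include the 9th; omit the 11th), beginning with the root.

C# – E# – G# – B – D# – A#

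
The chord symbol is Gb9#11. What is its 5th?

Db

Gb9#11 is built on Gb; its 5th is a perfect 5th above the root.
A fifth above G uses the letter D, and the perfect 5th above Gb is Db.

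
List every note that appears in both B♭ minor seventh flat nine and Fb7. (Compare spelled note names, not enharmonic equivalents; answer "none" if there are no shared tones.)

B♭ minor seventh flat nine = B♭, D♭, F, A♭, C♭.
Fb7 = F♭, A♭, C♭, E𝄫.
Shared: A♭, C♭.

A♭, C♭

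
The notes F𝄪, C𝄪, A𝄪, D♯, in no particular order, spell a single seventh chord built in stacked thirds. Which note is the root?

D♯

Arranged so that each adjacent pair is a third by letter name: D♯ – F𝄪 – A𝄪 – C𝄪.
The bottom of that stack, D♯, is the root (this is D♯ augmented major seventh).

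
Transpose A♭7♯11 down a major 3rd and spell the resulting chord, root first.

Transposed root: Ab → Fb (major 3rd down). So we spell Fb dominant seventh sharp eleven:
Fb — root
Ab — major 3rd
Cb — perfect 5th
Ebb — minor 7th
Bb — augmented 11th

Fb, Ab, Cb, Ebb, Bb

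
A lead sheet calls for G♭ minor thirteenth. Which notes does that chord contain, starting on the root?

G♭ minor thirteenth: minor thirteenth on Gb.
- root: Gb
- minor 3rd: Bbb
- perfect 5th: Db
- minor 7th: Fb
- major 9th: Ab
- perfect 11th: Cb
- major 13th: Eb

Gb Bbb Db Fb Ab Cb Eb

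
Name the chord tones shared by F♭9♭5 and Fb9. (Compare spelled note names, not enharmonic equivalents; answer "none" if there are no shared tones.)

Fb, Ab, Ebb, Gb

F♭9♭5: Fb Ab Cbb Ebb Gb
Fb9: Fb Ab Cb Ebb Gb
Common to both → Fb, Ab, Ebb, Gb.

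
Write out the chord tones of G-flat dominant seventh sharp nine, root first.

Gb – Bb – Db – Fb – A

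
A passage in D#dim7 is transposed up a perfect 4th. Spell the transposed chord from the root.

G# B D F

Transposed root: D# → G# (perfect 4th up). So we spell G# diminished seventh:
- root: G#
- minor 3rd: B
- diminished 5th: D
- diminished 7th: F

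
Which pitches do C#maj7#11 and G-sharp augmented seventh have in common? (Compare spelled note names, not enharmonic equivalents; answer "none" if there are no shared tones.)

G♯ – B♯

C#maj7#11: C♯ E♯ G♯ B♯ F𝄪
G-sharp augmented seventh: G♯ B♯ D𝄪 F♯
Common to both → G♯, B♯.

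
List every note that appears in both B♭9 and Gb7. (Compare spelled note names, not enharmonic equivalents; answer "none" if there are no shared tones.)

B♭

B♭9: B♭ D F A♭ C
Gb7: G♭ B♭ D♭ F♭
Common to both → B♭.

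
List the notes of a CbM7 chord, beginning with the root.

C♭, E♭, G♭, B♭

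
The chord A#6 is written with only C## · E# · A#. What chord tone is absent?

A#6 = A#, C##, E#, F##. The voicing lacks the 6th (major 6th), F##.

F##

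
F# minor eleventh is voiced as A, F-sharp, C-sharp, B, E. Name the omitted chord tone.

F# minor eleventh = F-sharp, A, C-sharp, E, G-sharp, B. The voicing lacks the 9th (major 9th), G-sharp.

G-sharp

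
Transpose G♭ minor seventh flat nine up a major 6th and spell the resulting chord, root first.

A major 6th up from Gb is Eb, so the new chord is Eb minor seventh flat nine.
root → Eb
3rd (minor 3rd) → Gb
5th (perfect 5th) → Bb
7th (minor 7th) → Db
9th (minor 9th) → Fb

Eb  Gb  Bb  Db  Fb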